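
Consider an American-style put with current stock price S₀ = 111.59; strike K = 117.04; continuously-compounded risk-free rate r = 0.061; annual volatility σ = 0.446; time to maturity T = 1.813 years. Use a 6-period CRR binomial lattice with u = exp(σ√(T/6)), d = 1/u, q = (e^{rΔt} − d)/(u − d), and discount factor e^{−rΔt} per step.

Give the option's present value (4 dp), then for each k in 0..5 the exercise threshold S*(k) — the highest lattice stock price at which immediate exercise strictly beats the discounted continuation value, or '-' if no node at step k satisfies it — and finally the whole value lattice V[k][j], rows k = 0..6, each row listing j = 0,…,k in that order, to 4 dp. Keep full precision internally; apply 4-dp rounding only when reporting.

price = 24.1372
boundary = - - 68.3404 53.4816 68.3404 87.3276
tree:
24.1372
34.9186 13.2382
48.6996 21.1461 5.0696
63.5584 32.7815 9.1924 0.7395
75.1866 48.6996 16.5784 1.4391 0.0000
84.2866 63.5584 29.7124 2.8006 0.0000 0.0000
91.4080 75.1866 48.6996 5.4500 0.0000 0.0000 0.0000

Δt=0.30217  u=1.27783  d=0.78258  q=0.47658  discount=0.98174
step 6 (expiry): payoffs max(K−S,0) = 91.4080 75.1866 48.6996 5.4500 0.0000 0.0000 0.0000
step 5: (k=5,j=0): S=32.7534, (K−S)⁺=84.2866, hold=82.1490 ⇒ V=84.2866 exercise | (k=5,j=1): S=53.4816, (K−S)⁺=63.5584, hold=61.4209 ⇒ V=63.5584 exercise | (k=5,j=2): S=87.3276, (K−S)⁺=29.7124, hold=27.5749 ⇒ V=29.7124 exercise | (k=5,j=3): S=142.5933, (K−S)⁺=0.0000, hold=2.8006 ⇒ V=2.8006 continue | (k=5,j=4): S=232.8340, (K−S)⁺=0.0000, hold=0.0000 ⇒ V=0.0000 continue | (k=5,j=5): S=380.1841, (K−S)⁺=0.0000, hold=0.0000 ⇒ V=0.0000 continue  boundary S*=87.3276
step 4: (k=4,j=0): S=41.8534, (K−S)⁺=75.1866, hold=73.0491 ⇒ V=75.1866 exercise | (k=4,j=1): S=68.3404, (K−S)⁺=48.6996, hold=46.5620 ⇒ V=48.6996 exercise | (k=4,j=2): S=111.5900, (K−S)⁺=5.4500, hold=16.5784 ⇒ V=16.5784 continue | (k=4,j=3): S=182.2102, (K−S)⁺=0.0000, hold=1.4391 ⇒ V=1.4391 continue | (k=4,j=4): S=297.5227, (K−S)⁺=0.0000, hold=0.0000 ⇒ V=0.0000 continue  boundary S*=68.3404
step 3: (k=3,j=0): S=53.4816, (K−S)⁺=63.5584, hold=61.4209 ⇒ V=63.5584 exercise | (k=3,j=1): S=87.3276, (K−S)⁺=29.7124, hold=32.7815 ⇒ V=32.7815 continue | (k=3,j=2): S=142.5933, (K−S)⁺=0.0000, hold=9.1924 ⇒ V=9.1924 continue | (k=3,j=3): S=232.8340, (K−S)⁺=0.0000, hold=0.7395 ⇒ V=0.7395 continue  boundary S*=53.4816
step 2: (k=2,j=0): S=68.3404, (K−S)⁺=48.6996, hold=47.9980 ⇒ V=48.6996 exercise | (k=2,j=1): S=111.5900, (K−S)⁺=5.4500, hold=21.1461 ⇒ V=21.1461 continue | (k=2,j=2): S=182.2102, (K−S)⁺=0.0000, hold=5.0696 ⇒ V=5.0696 continue  boundary S*=68.3404
step 1: (k=1,j=0): S=87.3276, (K−S)⁺=29.7124, hold=34.9186 ⇒ V=34.9186 continue | (k=1,j=1): S=142.5933, (K−S)⁺=0.0000, hold=13.2382 ⇒ V=13.2382 continue  boundary S*=-
step 0: (k=0,j=0): S=111.5900, (K−S)⁺=5.4500, hold=24.1372 ⇒ V=24.1372 continue  boundary S*=-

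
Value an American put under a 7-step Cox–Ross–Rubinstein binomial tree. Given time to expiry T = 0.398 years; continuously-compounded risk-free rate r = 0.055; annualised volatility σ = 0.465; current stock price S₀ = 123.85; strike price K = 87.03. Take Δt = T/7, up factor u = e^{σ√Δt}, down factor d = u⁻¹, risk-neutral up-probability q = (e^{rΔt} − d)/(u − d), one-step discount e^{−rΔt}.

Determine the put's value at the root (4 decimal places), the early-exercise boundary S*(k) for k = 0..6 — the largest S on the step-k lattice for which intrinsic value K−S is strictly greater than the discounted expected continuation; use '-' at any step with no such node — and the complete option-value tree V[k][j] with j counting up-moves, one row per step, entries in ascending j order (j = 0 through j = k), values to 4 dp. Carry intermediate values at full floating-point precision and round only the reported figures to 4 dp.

Δt=0.05686, u=1.11726, d=0.89505, q=0.48640, disc=e^(-rΔt)=0.99688
k=7 terminal: V=max(K-S,0) → 30.0372 15.8878 0.0000 0.0000 0.0000 0.0000 0.0000 0.0000
k=6: j=0 S=63.6757 intr=23.3543 cont=23.0826 V=23.3543[EX]; j=1 S=79.4843 intr=7.5457 cont=8.1344 V=8.1344[hold]; j=2 S=99.2176 intr=0.0000 cont=0.0000 V=0.0000[hold]; j=3 S=123.8500 intr=0.0000 cont=0.0000 V=0.0000[hold]; j=4 S=154.5978 intr=0.0000 cont=0.0000 V=0.0000[hold]; j=5 S=192.9794 intr=0.0000 cont=0.0000 V=0.0000[hold]; j=6 S=240.8897 intr=0.0000 cont=0.0000 V=0.0000[hold]  S*(6)=63.6757
k=5: j=0 S=71.1422 intr=15.8878 cont=15.9015 V=15.9015[hold]; j=1 S=88.8045 intr=0.0000 cont=4.1648 V=4.1648[hold]; j=2 S=110.8517 intr=0.0000 cont=0.0000 V=0.0000[hold]; j=3 S=138.3725 intr=0.0000 cont=0.0000 V=0.0000[hold]; j=4 S=172.7258 intr=0.0000 cont=0.0000 V=0.0000[hold]; j=5 S=215.6079 intr=0.0000 cont=0.0000 V=0.0000[hold]  S*(5)=-
k=4: j=0 S=79.4843 intr=7.5457 cont=10.1609 V=10.1609[hold]; j=1 S=99.2176 intr=0.0000 cont=2.1323 V=2.1323[hold]; j=2 S=123.8500 intr=0.0000 cont=0.0000 V=0.0000[hold]; j=3 S=154.5978 intr=0.0000 cont=0.0000 V=0.0000[hold]; j=4 S=192.9794 intr=0.0000 cont=0.0000 V=0.0000[hold]  S*(4)=-
k=3: j=0 S=88.8045 intr=0.0000 cont=6.2362 V=6.2362[hold]; j=1 S=110.8517 intr=0.0000 cont=1.0917 V=1.0917[hold]; j=2 S=138.3725 intr=0.0000 cont=0.0000 V=0.0000[hold]; j=3 S=172.7258 intr=0.0000 cont=0.0000 V=0.0000[hold]  S*(3)=-
k=2: j=0 S=99.2176 intr=0.0000 cont=3.7223 V=3.7223[hold]; j=1 S=123.8500 intr=0.0000 cont=0.5590 V=0.5590[hold]; j=2 S=154.5978 intr=0.0000 cont=0.0000 V=0.0000[hold]  S*(2)=-
k=1: j=0 S=110.8517 intr=0.0000 cont=2.1768 V=2.1768[hold]; j=1 S=138.3725 intr=0.0000 cont=0.2862 V=0.2862[hold]  S*(1)=-
k=0: j=0 S=123.8500 intr=0.0000 cont=1.2533 V=1.2533[hold]  S*(0)=-

price = 1.2533
boundary = - - - - - - 63.6757
tree:
1.2533
2.1768 0.2862
3.7223 0.5590 0.0000
6.2362 1.0917 0.0000 0.0000
10.1609 2.1323 0.0000 0.0000 0.0000
15.9015 4.1648 0.0000 0.0000 0.0000 0.0000
23.3543 8.1344 0.0000 0.0000 0.0000 0.0000 0.0000
30.0372 15.8878 0.0000 0.0000 0.0000 0.0000 0.0000 0.0000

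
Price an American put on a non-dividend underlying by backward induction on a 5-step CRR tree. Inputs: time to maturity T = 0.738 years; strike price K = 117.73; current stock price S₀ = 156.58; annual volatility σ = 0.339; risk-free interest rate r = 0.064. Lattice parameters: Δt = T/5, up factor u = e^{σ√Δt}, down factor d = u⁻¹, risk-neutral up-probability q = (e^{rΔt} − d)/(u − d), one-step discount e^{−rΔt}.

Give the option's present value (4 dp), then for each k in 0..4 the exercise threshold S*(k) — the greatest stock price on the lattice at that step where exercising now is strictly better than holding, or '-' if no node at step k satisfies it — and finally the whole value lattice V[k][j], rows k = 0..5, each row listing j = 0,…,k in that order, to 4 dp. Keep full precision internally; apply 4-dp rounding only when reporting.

price = 2.8173
boundary = - - - - 93.0009
tree:
2.8173
5.0330 0.6883
8.8179 1.4003 0.0000
15.0475 2.8489 0.0000 0.0000
24.7291 5.7962 0.0000 0.0000 0.0000
36.0859 11.7926 0.0000 0.0000 0.0000 0.0000

params: Δt=0.14760 u=1.13910 d=0.87789 q=0.50382 e^(-rΔt)=0.99060
t_5 payoffs: 36.0859 11.7926 0.0000 0.0000 0.0000 0.0000
t_4: node(4,0) S=93.0009 payoff=24.7291 vs cont=23.6222 → 24.7291 [stop]  node(4,1) S=120.6734 payoff=0.0000 vs cont=5.7962 → 5.7962 [wait]  node(4,2) S=156.5800 payoff=0.0000 vs cont=0.0000 → 0.0000 [wait]  node(4,3) S=203.1706 payoff=0.0000 vs cont=0.0000 → 0.0000 [wait]  node(4,4) S=263.6244 payoff=0.0000 vs cont=0.0000 → 0.0000 [wait]  ⇒ S*(4)=93.0009
t_3: node(3,0) S=105.9374 payoff=11.7926 vs cont=15.0475 → 15.0475 [wait]  node(3,1) S=137.4593 payoff=0.0000 vs cont=2.8489 → 2.8489 [wait]  node(3,2) S=178.3605 payoff=0.0000 vs cont=0.0000 → 0.0000 [wait]  node(3,3) S=231.4319 payoff=0.0000 vs cont=0.0000 → 0.0000 [wait]  ⇒ S*(3)=-
t_2: node(2,0) S=120.6734 payoff=0.0000 vs cont=8.8179 → 8.8179 [wait]  node(2,1) S=156.5800 payoff=0.0000 vs cont=1.4003 → 1.4003 [wait]  node(2,2) S=203.1706 payoff=0.0000 vs cont=0.0000 → 0.0000 [wait]  ⇒ S*(2)=-
t_1: node(1,0) S=137.4593 payoff=0.0000 vs cont=5.0330 → 5.0330 [wait]  node(1,1) S=178.3605 payoff=0.0000 vs cont=0.6883 → 0.6883 [wait]  ⇒ S*(1)=-
t_0: node(0,0) S=156.5800 payoff=0.0000 vs cont=2.8173 → 2.8173 [wait]  ⇒ S*(0)=-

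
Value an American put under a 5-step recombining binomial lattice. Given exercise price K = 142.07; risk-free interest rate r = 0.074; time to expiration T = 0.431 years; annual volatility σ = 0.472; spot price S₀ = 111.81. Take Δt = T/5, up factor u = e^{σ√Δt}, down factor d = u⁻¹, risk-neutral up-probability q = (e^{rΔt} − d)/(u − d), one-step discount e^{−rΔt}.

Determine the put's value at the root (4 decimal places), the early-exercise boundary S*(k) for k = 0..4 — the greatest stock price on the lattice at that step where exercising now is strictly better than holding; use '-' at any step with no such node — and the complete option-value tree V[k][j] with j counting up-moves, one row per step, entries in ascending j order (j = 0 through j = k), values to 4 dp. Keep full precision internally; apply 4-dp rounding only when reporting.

price = 33.2376
boundary = - 97.3412 84.7448 97.3412 111.8100
tree:
33.2376
44.7288 21.6373
57.3252 31.8349 11.2400
68.2916 44.7288 18.7469 3.5246
77.8389 57.3252 30.2600 6.9338 0.0000
86.1507 68.2916 44.7288 13.6406 0.0000 0.0000

Δt=0.08620  u=1.14864  d=0.87059  q=0.48843  discount=0.99364
step 5 (expiry): payoffs max(K−S,0) = 86.1507 68.2916 44.7288 13.6406 0.0000 0.0000
step 4: (k=4,j=0): S=64.2311, (K−S)⁺=77.8389, hold=76.9356 ⇒ V=77.8389 exercise | (k=4,j=1): S=84.7448, (K−S)⁺=57.3252, hold=56.4219 ⇒ V=57.3252 exercise | (k=4,j=2): S=111.8100, (K−S)⁺=30.2600, hold=29.3566 ⇒ V=30.2600 exercise | (k=4,j=3): S=147.5191, (K−S)⁺=0.0000, hold=6.9338 ⇒ V=6.9338 continue | (k=4,j=4): S=194.6328, (K−S)⁺=0.0000, hold=0.0000 ⇒ V=0.0000 continue  boundary S*=111.8100
step 3: (k=3,j=0): S=73.7784, (K−S)⁺=68.2916, hold=67.3883 ⇒ V=68.2916 exercise | (k=3,j=1): S=97.3412, (K−S)⁺=44.7288, hold=43.8254 ⇒ V=44.7288 exercise | (k=3,j=2): S=128.4294, (K−S)⁺=13.6406, hold=18.7469 ⇒ V=18.7469 continue | (k=3,j=3): S=169.4463, (K−S)⁺=0.0000, hold=3.5246 ⇒ V=3.5246 continue  boundary S*=97.3412
step 2: (k=2,j=0): S=84.7448, (K−S)⁺=57.3252, hold=56.4219 ⇒ V=57.3252 exercise | (k=2,j=1): S=111.8100, (K−S)⁺=30.2600, hold=31.8349 ⇒ V=31.8349 continue | (k=2,j=2): S=147.5191, (K−S)⁺=0.0000, hold=11.2400 ⇒ V=11.2400 continue  boundary S*=84.7448
step 1: (k=1,j=0): S=97.3412, (K−S)⁺=44.7288, hold=44.5897 ⇒ V=44.7288 exercise | (k=1,j=1): S=128.4294, (K−S)⁺=13.6406, hold=21.6373 ⇒ V=21.6373 continue  boundary S*=97.3412
step 0: (k=0,j=0): S=111.8100, (K−S)⁺=30.2600, hold=33.2376 ⇒ V=33.2376 continue  boundary S*=-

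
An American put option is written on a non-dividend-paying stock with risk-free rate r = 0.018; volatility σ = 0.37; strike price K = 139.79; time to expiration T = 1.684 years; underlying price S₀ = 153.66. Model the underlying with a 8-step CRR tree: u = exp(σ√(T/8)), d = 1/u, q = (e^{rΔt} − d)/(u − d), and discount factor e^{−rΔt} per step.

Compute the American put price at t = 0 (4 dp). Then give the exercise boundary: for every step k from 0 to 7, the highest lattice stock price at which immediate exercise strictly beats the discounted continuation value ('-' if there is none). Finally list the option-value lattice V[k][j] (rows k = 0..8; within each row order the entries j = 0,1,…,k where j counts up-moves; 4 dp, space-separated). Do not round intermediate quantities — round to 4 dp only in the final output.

Δt=0.21050, u=1.18502, d=0.84387, q=0.46879, disc=e^(-rΔt)=0.99622
k=8 terminal: V=max(K-S,0) → 100.2748 84.3001 61.8675 30.3662 0.0000 0.0000 0.0000 0.0000 0.0000
k=7: j=0 S=46.8262 intr=92.9638 cont=92.4351 V=92.9638[EX]; j=1 S=65.7564 intr=74.0336 cont=73.5049 V=74.0336[EX]; j=2 S=92.3394 intr=47.4506 cont=46.9219 V=47.4506[EX]; j=3 S=129.6690 intr=10.1210 cont=16.0698 V=16.0698[hold]; j=4 S=182.0897 intr=0.0000 cont=0.0000 V=0.0000[hold]; j=5 S=255.7022 intr=0.0000 cont=0.0000 V=0.0000[hold]; j=6 S=359.0737 intr=0.0000 cont=0.0000 V=0.0000[hold]; j=7 S=504.2346 intr=0.0000 cont=0.0000 V=0.0000[hold]  S*(7)=92.3394
k=6: j=0 S=55.4899 intr=84.3001 cont=83.7715 V=84.3001[EX]; j=1 S=77.9225 intr=61.8675 cont=61.3389 V=61.8675[EX]; j=2 S=109.4238 intr=30.3662 cont=32.6158 V=32.6158[hold]; j=3 S=153.6600 intr=0.0000 cont=8.5042 V=8.5042[hold]; j=4 S=215.7794 intr=0.0000 cont=0.0000 V=0.0000[hold]; j=5 S=303.0114 intr=0.0000 cont=0.0000 V=0.0000[hold]; j=6 S=425.5083 intr=0.0000 cont=0.0000 V=0.0000[hold]  S*(6)=77.9225
k=5: j=0 S=65.7564 intr=74.0336 cont=73.5049 V=74.0336[EX]; j=1 S=92.3394 intr=47.4506 cont=47.9725 V=47.9725[hold]; j=2 S=129.6690 intr=10.1210 cont=21.2319 V=21.2319[hold]; j=3 S=182.0897 intr=0.0000 cont=4.5004 V=4.5004[hold]; j=4 S=255.7022 intr=0.0000 cont=0.0000 V=0.0000[hold]; j=5 S=359.0737 intr=0.0000 cont=0.0000 V=0.0000[hold]  S*(5)=65.7564
k=4: j=0 S=77.9225 intr=61.8675 cont=61.5826 V=61.8675[EX]; j=1 S=109.4238 intr=30.3662 cont=35.3027 V=35.3027[hold]; j=2 S=153.6600 intr=0.0000 cont=13.3377 V=13.3377[hold]; j=3 S=215.7794 intr=0.0000 cont=2.3816 V=2.3816[hold]; j=4 S=303.0114 intr=0.0000 cont=0.0000 V=0.0000[hold]  S*(4)=77.9225
k=3: j=0 S=92.3394 intr=47.4506 cont=49.2274 V=49.2274[hold]; j=1 S=129.6690 intr=10.1210 cont=24.9112 V=24.9112[hold]; j=2 S=182.0897 intr=0.0000 cont=8.1706 V=8.1706[hold]; j=3 S=255.7022 intr=0.0000 cont=1.2604 V=1.2604[hold]  S*(3)=-
k=2: j=0 S=109.4238 intr=30.3662 cont=37.6851 V=37.6851[hold]; j=1 S=153.6600 intr=0.0000 cont=16.9988 V=16.9988[hold]; j=2 S=215.7794 intr=0.0000 cont=4.9125 V=4.9125[hold]  S*(2)=-
k=1: j=0 S=129.6690 intr=10.1210 cont=27.8817 V=27.8817[hold]; j=1 S=182.0897 intr=0.0000 cont=11.2900 V=11.2900[hold]  S*(1)=-
k=0: j=0 S=153.6600 intr=0.0000 cont=20.0277 V=20.0277[hold]  S*(0)=-

price = 20.0277
boundary = - - - - 77.9225 65.7564 77.9225 92.3394
tree:
20.0277
27.8817 11.2900
37.6851 16.9988 4.9125
49.2274 24.9112 8.1706 1.2604
61.8675 35.3027 13.3377 2.3816 0.0000
74.0336 47.9725 21.2319 4.5004 0.0000 0.0000
84.3001 61.8675 32.6158 8.5042 0.0000 0.0000 0.0000
92.9638 74.0336 47.4506 16.0698 0.0000 0.0000 0.0000 0.0000
100.2748 84.3001 61.8675 30.3662 0.0000 0.0000 0.0000 0.0000 0.0000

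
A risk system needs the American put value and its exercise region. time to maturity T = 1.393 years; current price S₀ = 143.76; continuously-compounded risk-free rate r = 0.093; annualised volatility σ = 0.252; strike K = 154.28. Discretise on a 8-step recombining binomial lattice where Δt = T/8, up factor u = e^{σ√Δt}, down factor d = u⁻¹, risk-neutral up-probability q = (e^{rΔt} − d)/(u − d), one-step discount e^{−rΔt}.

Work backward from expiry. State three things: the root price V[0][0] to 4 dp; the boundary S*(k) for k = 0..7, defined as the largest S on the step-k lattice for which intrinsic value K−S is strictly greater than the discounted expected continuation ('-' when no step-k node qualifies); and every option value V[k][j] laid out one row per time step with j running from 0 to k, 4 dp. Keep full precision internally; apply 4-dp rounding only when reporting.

Δt=0.17413, u=1.11088, d=0.90018, q=0.55122, disc=e^(-rΔt)=0.98394
k=8 terminal: V=max(K-S,0) → 92.2943 77.7859 59.8816 37.7866 10.5200 0.0000 0.0000 0.0000 0.0000
k=7: j=0 S=68.8588 intr=85.4212 cont=82.9430 V=85.4212[EX]; j=1 S=84.9760 intr=69.3040 cont=66.8258 V=69.3040[EX]; j=2 S=104.8656 intr=49.4144 cont=46.9362 V=49.4144[EX]; j=3 S=129.4106 intr=24.8694 cont=22.3912 V=24.8694[EX]; j=4 S=159.7006 intr=0.0000 cont=4.6453 V=4.6453[hold]; j=5 S=197.0803 intr=0.0000 cont=0.0000 V=0.0000[hold]; j=6 S=243.2091 intr=0.0000 cont=0.0000 V=0.0000[hold]; j=7 S=300.1350 intr=0.0000 cont=0.0000 V=0.0000[hold]  S*(7)=129.4106
k=6: j=0 S=76.4941 intr=77.7859 cont=75.3077 V=77.7859[EX]; j=1 S=94.3984 intr=59.8816 cont=57.4034 V=59.8816[EX]; j=2 S=116.4934 intr=37.7866 cont=35.3084 V=37.7866[EX]; j=3 S=143.7600 intr=10.5200 cont=13.5011 V=13.5011[hold]; j=4 S=177.4086 intr=0.0000 cont=2.0513 V=2.0513[hold]; j=5 S=218.9331 intr=0.0000 cont=0.0000 V=0.0000[hold]; j=6 S=270.1769 intr=0.0000 cont=0.0000 V=0.0000[hold]  S*(6)=116.4934
k=5: j=0 S=84.9760 intr=69.3040 cont=66.8258 V=69.3040[EX]; j=1 S=104.8656 intr=49.4144 cont=46.9362 V=49.4144[EX]; j=2 S=129.4106 intr=24.8694 cont=24.0081 V=24.8694[EX]; j=3 S=159.7006 intr=0.0000 cont=7.0743 V=7.0743[hold]; j=4 S=197.0803 intr=0.0000 cont=0.9058 V=0.9058[hold]; j=5 S=243.2091 intr=0.0000 cont=0.0000 V=0.0000[hold]  S*(5)=129.4106
k=4: j=0 S=94.3984 intr=59.8816 cont=57.4034 V=59.8816[EX]; j=1 S=116.4934 intr=37.7866 cont=35.3084 V=37.7866[EX]; j=2 S=143.7600 intr=10.5200 cont=14.8185 V=14.8185[hold]; j=3 S=177.4086 intr=0.0000 cont=3.6151 V=3.6151[hold]; j=4 S=218.9331 intr=0.0000 cont=0.4000 V=0.4000[hold]  S*(4)=116.4934
k=3: j=0 S=104.8656 intr=49.4144 cont=46.9362 V=49.4144[EX]; j=1 S=129.4106 intr=24.8694 cont=24.7226 V=24.8694[EX]; j=2 S=159.7006 intr=0.0000 cont=8.5041 V=8.5041[hold]; j=3 S=197.0803 intr=0.0000 cont=1.8132 V=1.8132[hold]  S*(3)=129.4106
k=2: j=0 S=116.4934 intr=37.7866 cont=35.3084 V=37.7866[EX]; j=1 S=143.7600 intr=10.5200 cont=15.5940 V=15.5940[hold]; j=2 S=177.4086 intr=0.0000 cont=4.7386 V=4.7386[hold]  S*(2)=116.4934
k=1: j=0 S=129.4106 intr=24.8694 cont=25.1432 V=25.1432[hold]; j=1 S=159.7006 intr=0.0000 cont=9.4560 V=9.4560[hold]  S*(1)=-
k=0: j=0 S=143.7600 intr=10.5200 cont=16.2311 V=16.2311[hold]  S*(0)=-

price = 16.2311
boundary = - - 116.4934 129.4106 116.4934 129.4106 116.4934 129.4106
tree:
16.2311
25.1432 9.4560
37.7866 15.5940 4.7386
49.4144 24.8694 8.5041 1.8132
59.8816 37.7866 14.8185 3.6151 0.4000
69.3040 49.4144 24.8694 7.0743 0.9058 0.0000
77.7859 59.8816 37.7866 13.5011 2.0513 0.0000 0.0000
85.4212 69.3040 49.4144 24.8694 4.6453 0.0000 0.0000 0.0000
92.2943 77.7859 59.8816 37.7866 10.5200 0.0000 0.0000 0.0000 0.0000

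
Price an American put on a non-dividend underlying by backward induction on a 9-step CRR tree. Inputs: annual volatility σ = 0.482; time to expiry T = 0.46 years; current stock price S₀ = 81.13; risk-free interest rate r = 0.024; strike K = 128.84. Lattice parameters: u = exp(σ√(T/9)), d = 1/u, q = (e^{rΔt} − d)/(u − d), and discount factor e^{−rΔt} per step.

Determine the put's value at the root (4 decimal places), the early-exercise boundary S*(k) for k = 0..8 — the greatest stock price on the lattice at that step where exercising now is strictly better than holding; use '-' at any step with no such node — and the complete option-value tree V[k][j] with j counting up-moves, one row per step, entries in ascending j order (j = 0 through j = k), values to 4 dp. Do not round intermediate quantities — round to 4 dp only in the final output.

Δt=0.05111, u=1.11513, d=0.89676, q=0.47841, disc=e^(-rΔt)=0.99877
k=9 terminal: V=max(K-S,0) → 98.4131 91.0038 81.7902 70.3331 56.0860 38.3696 16.3391 0.0000 0.0000 0.0000
k=8: j=0 S=33.9299 intr=94.9101 cont=94.7521 V=94.9101[EX]; j=1 S=42.1922 intr=86.6478 cont=86.4898 V=86.6478[EX]; j=2 S=52.4665 intr=76.3735 cont=76.2155 V=76.3735[EX]; j=3 S=65.2427 intr=63.5973 cont=63.4394 V=63.5973[EX]; j=4 S=81.1300 intr=47.7100 cont=47.5521 V=47.7100[EX]; j=5 S=100.8861 intr=27.9539 cont=27.7960 V=27.9539[EX]; j=6 S=125.4529 intr=3.3871 cont=8.5119 V=8.5119[hold]; j=7 S=156.0021 intr=0.0000 cont=0.0000 V=0.0000[hold]; j=8 S=193.9903 intr=0.0000 cont=0.0000 V=0.0000[hold]  S*(8)=100.8861
k=7: j=0 S=37.8362 intr=91.0038 cont=90.8458 V=91.0038[EX]; j=1 S=47.0498 intr=81.7902 cont=81.6323 V=81.7902[EX]; j=2 S=58.5069 intr=70.3331 cont=70.1752 V=70.3331[EX]; j=3 S=72.7540 intr=56.0860 cont=55.9281 V=56.0860[EX]; j=4 S=90.4704 intr=38.3696 cont=38.2117 V=38.3696[EX]; j=5 S=112.5009 intr=16.3391 cont=18.6299 V=18.6299[hold]; j=6 S=139.8961 intr=0.0000 cont=4.4343 V=4.4343[hold]; j=7 S=173.9623 intr=0.0000 cont=0.0000 V=0.0000[hold]  S*(7)=90.4704
k=6: j=0 S=42.1922 intr=86.6478 cont=86.4898 V=86.6478[EX]; j=1 S=52.4665 intr=76.3735 cont=76.2155 V=76.3735[EX]; j=2 S=65.2427 intr=63.5973 cont=63.4394 V=63.5973[EX]; j=3 S=81.1300 intr=47.7100 cont=47.5521 V=47.7100[EX]; j=4 S=100.8861 intr=27.9539 cont=28.8906 V=28.8906[hold]; j=5 S=125.4529 intr=3.3871 cont=11.8242 V=11.8242[hold]; j=6 S=156.0021 intr=0.0000 cont=2.3101 V=2.3101[hold]  S*(6)=81.1300
k=5: j=0 S=47.0498 intr=81.7902 cont=81.6323 V=81.7902[EX]; j=1 S=58.5069 intr=70.3331 cont=70.1752 V=70.3331[EX]; j=2 S=72.7540 intr=56.0860 cont=55.9281 V=56.0860[EX]; j=3 S=90.4704 intr=38.3696 cont=38.6592 V=38.6592[hold]; j=4 S=112.5009 intr=16.3391 cont=20.7005 V=20.7005[hold]; j=5 S=139.8961 intr=0.0000 cont=7.2637 V=7.2637[hold]  S*(5)=72.7540
k=4: j=0 S=52.4665 intr=76.3735 cont=76.2155 V=76.3735[EX]; j=1 S=65.2427 intr=63.5973 cont=63.4394 V=63.5973[EX]; j=2 S=81.1300 intr=47.7100 cont=47.6904 V=47.7100[EX]; j=3 S=100.8861 intr=27.9539 cont=30.0308 V=30.0308[hold]; j=4 S=125.4529 intr=3.3871 cont=14.2548 V=14.2548[hold]  S*(4)=81.1300
k=3: j=0 S=58.5069 intr=70.3331 cont=70.1752 V=70.3331[EX]; j=1 S=72.7540 intr=56.0860 cont=55.9281 V=56.0860[EX]; j=2 S=90.4704 intr=38.3696 cont=39.2041 V=39.2041[hold]; j=3 S=112.5009 intr=16.3391 cont=22.4559 V=22.4559[hold]  S*(3)=72.7540
k=2: j=0 S=65.2427 intr=63.5973 cont=63.4394 V=63.5973[EX]; j=1 S=81.1300 intr=47.7100 cont=47.9508 V=47.9508[hold]; j=2 S=100.8861 intr=27.9539 cont=31.1534 V=31.1534[hold]  S*(2)=65.2427
k=1: j=0 S=72.7540 intr=56.0860 cont=56.0431 V=56.0860[EX]; j=1 S=90.4704 intr=38.3696 cont=39.8659 V=39.8659[hold]  S*(1)=72.7540
k=0: j=0 S=81.1300 intr=47.7100 cont=48.2670 V=48.2670[hold]  S*(0)=-

price = 48.2670
boundary = - 72.7540 65.2427 72.7540 81.1300 72.7540 81.1300 90.4704 100.8861
tree:
48.2670
56.0860 39.8659
63.5973 47.9508 31.1534
70.3331 56.0860 39.2041 22.4559
76.3735 63.5973 47.7100 30.0308 14.2548
81.7902 70.3331 56.0860 38.6592 20.7005 7.2637
86.6478 76.3735 63.5973 47.7100 28.8906 11.8242 2.3101
91.0038 81.7902 70.3331 56.0860 38.3696 18.6299 4.4343 0.0000
94.9101 86.6478 76.3735 63.5973 47.7100 27.9539 8.5119 0.0000 0.0000
98.4131 91.0038 81.7902 70.3331 56.0860 38.3696 16.3391 0.0000 0.0000 0.0000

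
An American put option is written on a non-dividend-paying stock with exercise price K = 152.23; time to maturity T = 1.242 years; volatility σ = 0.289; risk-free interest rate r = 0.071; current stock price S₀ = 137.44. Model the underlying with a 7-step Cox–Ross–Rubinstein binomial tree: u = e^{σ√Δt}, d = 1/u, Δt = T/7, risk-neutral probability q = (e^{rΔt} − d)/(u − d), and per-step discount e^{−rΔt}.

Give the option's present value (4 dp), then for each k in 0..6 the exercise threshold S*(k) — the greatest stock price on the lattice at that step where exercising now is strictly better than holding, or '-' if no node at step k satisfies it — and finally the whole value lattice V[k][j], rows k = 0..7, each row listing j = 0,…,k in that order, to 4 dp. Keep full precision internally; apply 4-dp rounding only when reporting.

price = 21.0086
boundary = - - 107.7400 121.6872 107.7400 121.6872 137.4400
tree:
21.0086
31.1623 12.2045
44.4900 19.6931 5.6312
56.8387 30.5428 10.2185 1.5598
67.7720 44.4900 18.0292 3.3015 0.0000
77.4522 56.8387 30.5428 6.9878 0.0000 0.0000
86.0229 67.7720 44.4900 14.7900 0.0000 0.0000 0.0000
93.6113 77.4522 56.8387 30.5428 0.0000 0.0000 0.0000 0.0000

Δt=0.17743  u=1.12945  d=0.88538  q=0.52154  discount=0.98748
step 7 (expiry): payoffs max(K−S,0) = 93.6113 77.4522 56.8387 30.5428 0.0000 0.0000 0.0000 0.0000
step 6: (k=6,j=0): S=66.2071, (K−S)⁺=86.0229, hold=84.1173 ⇒ V=86.0229 exercise | (k=6,j=1): S=84.4580, (K−S)⁺=67.7720, hold=65.8664 ⇒ V=67.7720 exercise | (k=6,j=2): S=107.7400, (K−S)⁺=44.4900, hold=42.5843 ⇒ V=44.4900 exercise | (k=6,j=3): S=137.4400, (K−S)⁺=14.7900, hold=14.4304 ⇒ V=14.7900 exercise | (k=6,j=4): S=175.3272, (K−S)⁺=0.0000, hold=0.0000 ⇒ V=0.0000 continue | (k=6,j=5): S=223.6586, (K−S)⁺=0.0000, hold=0.0000 ⇒ V=0.0000 continue | (k=6,j=6): S=285.3132, (K−S)⁺=0.0000, hold=0.0000 ⇒ V=0.0000 continue  boundary S*=137.4400
step 5: (k=5,j=0): S=74.7778, (K−S)⁺=77.4522, hold=75.5466 ⇒ V=77.4522 exercise | (k=5,j=1): S=95.3913, (K−S)⁺=56.8387, hold=54.9330 ⇒ V=56.8387 exercise | (k=5,j=2): S=121.6872, (K−S)⁺=30.5428, hold=28.6371 ⇒ V=30.5428 exercise | (k=5,j=3): S=155.2320, (K−S)⁺=0.0000, hold=6.9878 ⇒ V=6.9878 continue | (k=5,j=4): S=198.0239, (K−S)⁺=0.0000, hold=0.0000 ⇒ V=0.0000 continue | (k=5,j=5): S=252.6119, (K−S)⁺=0.0000, hold=0.0000 ⇒ V=0.0000 continue  boundary S*=121.6872
step 4: (k=4,j=0): S=84.4580, (K−S)⁺=67.7720, hold=65.8664 ⇒ V=67.7720 exercise | (k=4,j=1): S=107.7400, (K−S)⁺=44.4900, hold=42.5843 ⇒ V=44.4900 exercise | (k=4,j=2): S=137.4400, (K−S)⁺=14.7900, hold=18.0292 ⇒ V=18.0292 continue | (k=4,j=3): S=175.3272, (K−S)⁺=0.0000, hold=3.3015 ⇒ V=3.3015 continue | (k=4,j=4): S=223.6586, (K−S)⁺=0.0000, hold=0.0000 ⇒ V=0.0000 continue  boundary S*=107.7400
step 3: (k=3,j=0): S=95.3913, (K−S)⁺=56.8387, hold=54.9330 ⇒ V=56.8387 exercise | (k=3,j=1): S=121.6872, (K−S)⁺=30.5428, hold=30.3053 ⇒ V=30.5428 exercise | (k=3,j=2): S=155.2320, (K−S)⁺=0.0000, hold=10.2185 ⇒ V=10.2185 continue | (k=3,j=3): S=198.0239, (K−S)⁺=0.0000, hold=1.5598 ⇒ V=1.5598 continue  boundary S*=121.6872
step 2: (k=2,j=0): S=107.7400, (K−S)⁺=44.4900, hold=42.5843 ⇒ V=44.4900 exercise | (k=2,j=1): S=137.4400, (K−S)⁺=14.7900, hold=19.6931 ⇒ V=19.6931 continue | (k=2,j=2): S=175.3272, (K−S)⁺=0.0000, hold=5.6312 ⇒ V=5.6312 continue  boundary S*=107.7400
step 1: (k=1,j=0): S=121.6872, (K−S)⁺=30.5428, hold=31.1623 ⇒ V=31.1623 continue | (k=1,j=1): S=155.2320, (K−S)⁺=0.0000, hold=12.2045 ⇒ V=12.2045 continue  boundary S*=-
step 0: (k=0,j=0): S=137.4400, (K−S)⁺=14.7900, hold=21.0086 ⇒ V=21.0086 continue  boundary S*=-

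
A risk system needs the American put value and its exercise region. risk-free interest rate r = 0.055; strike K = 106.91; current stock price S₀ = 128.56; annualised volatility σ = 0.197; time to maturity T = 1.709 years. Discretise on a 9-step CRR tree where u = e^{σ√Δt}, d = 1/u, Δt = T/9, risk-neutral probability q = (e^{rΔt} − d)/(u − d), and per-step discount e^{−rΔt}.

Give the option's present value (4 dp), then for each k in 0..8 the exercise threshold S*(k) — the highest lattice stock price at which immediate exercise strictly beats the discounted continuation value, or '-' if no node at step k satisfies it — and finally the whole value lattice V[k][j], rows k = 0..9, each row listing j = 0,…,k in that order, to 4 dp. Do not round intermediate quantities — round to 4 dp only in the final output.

Δt=0.18989, u=1.08964, d=0.91774, q=0.53963, disc=e^(-rΔt)=0.98961
k=9 terminal: V=max(K-S,0) → 47.5400 36.4194 23.2158 7.5390 0.0000 0.0000 0.0000 0.0000 0.0000 0.0000
k=8: j=0 S=64.6918 intr=42.2182 cont=41.1075 V=42.2182[EX]; j=1 S=76.8092 intr=30.1008 cont=28.9900 V=30.1008[EX]; j=2 S=91.1964 intr=15.7136 cont=14.6029 V=15.7136[EX]; j=3 S=108.2784 intr=0.0000 cont=3.4347 V=3.4347[hold]; j=4 S=128.5600 intr=0.0000 cont=0.0000 V=0.0000[hold]; j=5 S=152.6406 intr=0.0000 cont=0.0000 V=0.0000[hold]; j=6 S=181.2317 intr=0.0000 cont=0.0000 V=0.0000[hold]; j=7 S=215.1783 intr=0.0000 cont=0.0000 V=0.0000[hold]; j=8 S=255.4834 intr=0.0000 cont=0.0000 V=0.0000[hold]  S*(8)=91.1964
k=7: j=0 S=70.4906 intr=36.4194 cont=35.3087 V=36.4194[EX]; j=1 S=83.6942 intr=23.2158 cont=22.1050 V=23.2158[EX]; j=2 S=99.3710 intr=7.5390 cont=8.9932 V=8.9932[hold]; j=3 S=117.9842 intr=0.0000 cont=1.5648 V=1.5648[hold]; j=4 S=140.0838 intr=0.0000 cont=0.0000 V=0.0000[hold]; j=5 S=166.3229 intr=0.0000 cont=0.0000 V=0.0000[hold]; j=6 S=197.4769 intr=0.0000 cont=0.0000 V=0.0000[hold]; j=7 S=234.4664 intr=0.0000 cont=0.0000 V=0.0000[hold]  S*(7)=83.6942
k=6: j=0 S=76.8092 intr=30.1008 cont=28.9900 V=30.1008[EX]; j=1 S=91.1964 intr=15.7136 cont=15.3795 V=15.7136[EX]; j=2 S=108.2784 intr=0.0000 cont=4.9329 V=4.9329[hold]; j=3 S=128.5600 intr=0.0000 cont=0.7129 V=0.7129[hold]; j=4 S=152.6406 intr=0.0000 cont=0.0000 V=0.0000[hold]; j=5 S=181.2317 intr=0.0000 cont=0.0000 V=0.0000[hold]; j=6 S=215.1783 intr=0.0000 cont=0.0000 V=0.0000[hold]  S*(6)=91.1964
k=5: j=0 S=83.6942 intr=23.2158 cont=22.1050 V=23.2158[EX]; j=1 S=99.3710 intr=7.5390 cont=9.7933 V=9.7933[hold]; j=2 S=117.9842 intr=0.0000 cont=2.6281 V=2.6281[hold]; j=3 S=140.0838 intr=0.0000 cont=0.3248 V=0.3248[hold]; j=4 S=166.3229 intr=0.0000 cont=0.0000 V=0.0000[hold]; j=5 S=197.4769 intr=0.0000 cont=0.0000 V=0.0000[hold]  S*(5)=83.6942
k=4: j=0 S=91.1964 intr=15.7136 cont=15.8067 V=15.8067[hold]; j=1 S=108.2784 intr=0.0000 cont=5.8652 V=5.8652[hold]; j=2 S=128.5600 intr=0.0000 cont=1.3708 V=1.3708[hold]; j=3 S=152.6406 intr=0.0000 cont=0.1480 V=0.1480[hold]; j=4 S=181.2317 intr=0.0000 cont=0.0000 V=0.0000[hold]  S*(4)=-
k=3: j=0 S=99.3710 intr=7.5390 cont=10.3335 V=10.3335[hold]; j=1 S=117.9842 intr=0.0000 cont=3.4041 V=3.4041[hold]; j=2 S=140.0838 intr=0.0000 cont=0.7035 V=0.7035[hold]; j=3 S=166.3229 intr=0.0000 cont=0.0674 V=0.0674[hold]  S*(3)=-
k=2: j=0 S=108.2784 intr=0.0000 cont=6.5257 V=6.5257[hold]; j=1 S=128.5600 intr=0.0000 cont=1.9266 V=1.9266[hold]; j=2 S=152.6406 intr=0.0000 cont=0.3565 V=0.3565[hold]  S*(2)=-
k=1: j=0 S=117.9842 intr=0.0000 cont=4.0019 V=4.0019[hold]; j=1 S=140.0838 intr=0.0000 cont=1.0681 V=1.0681[hold]  S*(1)=-
k=0: j=0 S=128.5600 intr=0.0000 cont=2.3936 V=2.3936[hold]  S*(0)=-

price = 2.3936
boundary = - - - - - 83.6942 91.1964 83.6942 91.1964
tree:
2.3936
4.0019 1.0681
6.5257 1.9266 0.3565
10.3335 3.4041 0.7035 0.0674
15.8067 5.8652 1.3708 0.1480 0.0000
23.2158 9.7933 2.6281 0.3248 0.0000 0.0000
30.1008 15.7136 4.9329 0.7129 0.0000 0.0000 0.0000
36.4194 23.2158 8.9932 1.5648 0.0000 0.0000 0.0000 0.0000
42.2182 30.1008 15.7136 3.4347 0.0000 0.0000 0.0000 0.0000 0.0000
47.5400 36.4194 23.2158 7.5390 0.0000 0.0000 0.0000 0.0000 0.0000 0.0000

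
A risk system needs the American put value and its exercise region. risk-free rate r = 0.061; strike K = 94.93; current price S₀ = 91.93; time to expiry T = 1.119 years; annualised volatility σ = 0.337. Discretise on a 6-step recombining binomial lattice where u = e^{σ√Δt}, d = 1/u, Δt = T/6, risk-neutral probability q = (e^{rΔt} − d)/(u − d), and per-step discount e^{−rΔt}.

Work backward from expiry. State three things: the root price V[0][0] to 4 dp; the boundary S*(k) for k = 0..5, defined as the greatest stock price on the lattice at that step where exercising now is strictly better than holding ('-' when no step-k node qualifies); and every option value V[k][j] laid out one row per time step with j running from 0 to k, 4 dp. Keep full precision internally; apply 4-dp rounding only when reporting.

Δt=0.18650  u=1.15666  d=0.86456  q=0.50285  discount=0.98869
step 6 (expiry): payoffs max(K−S,0) = 56.5394 43.5687 26.2158 3.0000 0.0000 0.0000 0.0000
step 5: (k=5,j=0): S=44.4049, (K−S)⁺=50.5251, hold=49.4513 ⇒ V=50.5251 exercise | (k=5,j=1): S=59.4075, (K−S)⁺=35.5225, hold=34.4486 ⇒ V=35.5225 exercise | (k=5,j=2): S=79.4789, (K−S)⁺=15.4511, hold=14.3772 ⇒ V=15.4511 exercise | (k=5,j=3): S=106.3317, (K−S)⁺=0.0000, hold=1.4746 ⇒ V=1.4746 continue | (k=5,j=4): S=142.2569, (K−S)⁺=0.0000, hold=0.0000 ⇒ V=0.0000 continue | (k=5,j=5): S=190.3197, (K−S)⁺=0.0000, hold=0.0000 ⇒ V=0.0000 continue  boundary S*=79.4789
step 4: (k=4,j=0): S=51.3613, (K−S)⁺=43.5687, hold=42.4949 ⇒ V=43.5687 exercise | (k=4,j=1): S=68.7142, (K−S)⁺=26.2158, hold=25.1419 ⇒ V=26.2158 exercise | (k=4,j=2): S=91.9300, (K−S)⁺=3.0000, hold=8.3277 ⇒ V=8.3277 continue | (k=4,j=3): S=122.9895, (K−S)⁺=0.0000, hold=0.7248 ⇒ V=0.7248 continue | (k=4,j=4): S=164.5427, (K−S)⁺=0.0000, hold=0.0000 ⇒ V=0.0000 continue  boundary S*=68.7142
step 3: (k=3,j=0): S=59.4075, (K−S)⁺=35.5225, hold=34.4486 ⇒ V=35.5225 exercise | (k=3,j=1): S=79.4789, (K−S)⁺=15.4511, hold=17.0260 ⇒ V=17.0260 continue | (k=3,j=2): S=106.3317, (K−S)⁺=0.0000, hold=4.4536 ⇒ V=4.4536 continue | (k=3,j=3): S=142.2569, (K−S)⁺=0.0000, hold=0.3563 ⇒ V=0.3563 continue  boundary S*=59.4075
step 2: (k=2,j=0): S=68.7142, (K−S)⁺=26.2158, hold=25.9249 ⇒ V=26.2158 exercise | (k=2,j=1): S=91.9300, (K−S)⁺=3.0000, hold=10.5829 ⇒ V=10.5829 continue | (k=2,j=2): S=122.9895, (K−S)⁺=0.0000, hold=2.3662 ⇒ V=2.3662 continue  boundary S*=68.7142
step 1: (k=1,j=0): S=79.4789, (K−S)⁺=15.4511, hold=18.1472 ⇒ V=18.1472 continue | (k=1,j=1): S=106.3317, (K−S)⁺=0.0000, hold=6.3781 ⇒ V=6.3781 continue  boundary S*=-
step 0: (k=0,j=0): S=91.9300, (K−S)⁺=3.0000, hold=12.0908 ⇒ V=12.0908 continue  boundary S*=-

price = 12.0908
boundary = - - 68.7142 59.4075 68.7142 79.4789
tree:
12.0908
18.1472 6.3781
26.2158 10.5829 2.3662
35.5225 17.0260 4.4536 0.3563
43.5687 26.2158 8.3277 0.7248 0.0000
50.5251 35.5225 15.4511 1.4746 0.0000 0.0000
56.5394 43.5687 26.2158 3.0000 0.0000 0.0000 0.0000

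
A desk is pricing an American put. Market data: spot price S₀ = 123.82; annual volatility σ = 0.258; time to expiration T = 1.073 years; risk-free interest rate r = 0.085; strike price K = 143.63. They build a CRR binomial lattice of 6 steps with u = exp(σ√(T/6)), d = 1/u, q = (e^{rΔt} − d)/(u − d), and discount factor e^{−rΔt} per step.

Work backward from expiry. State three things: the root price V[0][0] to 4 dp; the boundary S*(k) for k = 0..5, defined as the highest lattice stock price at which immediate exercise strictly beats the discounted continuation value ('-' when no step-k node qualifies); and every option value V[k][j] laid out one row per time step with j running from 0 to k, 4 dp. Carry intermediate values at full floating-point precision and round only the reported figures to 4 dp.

Δt=0.17883, u=1.11528, d=0.89664, q=0.54281, disc=e^(-rΔt)=0.98491
k=6 terminal: V=max(K-S,0) → 79.2888 63.5994 44.0841 19.8100 0.0000 0.0000 0.0000
k=5: j=0 S=71.7584 intr=71.8716 cont=69.7048 V=71.8716[EX]; j=1 S=89.2565 intr=54.3735 cont=52.2067 V=54.3735[EX]; j=2 S=111.0215 intr=32.6085 cont=30.4417 V=32.6085[EX]; j=3 S=138.0939 intr=5.5361 cont=8.9204 V=8.9204[hold]; j=4 S=171.7678 intr=0.0000 cont=0.0000 V=0.0000[hold]; j=5 S=213.6530 intr=0.0000 cont=0.0000 V=0.0000[hold]  S*(5)=111.0215
k=4: j=0 S=80.0306 intr=63.5994 cont=61.4326 V=63.5994[EX]; j=1 S=99.5459 intr=44.0841 cont=41.9173 V=44.0841[EX]; j=2 S=123.8200 intr=19.8100 cont=19.4525 V=19.8100[EX]; j=3 S=154.0132 intr=0.0000 cont=4.0168 V=4.0168[hold]; j=4 S=191.5690 intr=0.0000 cont=0.0000 V=0.0000[hold]  S*(4)=123.8200
k=3: j=0 S=89.2565 intr=54.3735 cont=52.2067 V=54.3735[EX]; j=1 S=111.0215 intr=32.6085 cont=30.4417 V=32.6085[EX]; j=2 S=138.0939 intr=5.5361 cont=11.0679 V=11.0679[hold]; j=3 S=171.7678 intr=0.0000 cont=1.8088 V=1.8088[hold]  S*(3)=111.0215
k=2: j=0 S=99.5459 intr=44.0841 cont=41.9173 V=44.0841[EX]; j=1 S=123.8200 intr=19.8100 cont=20.6006 V=20.6006[hold]; j=2 S=154.0132 intr=0.0000 cont=5.9508 V=5.9508[hold]  S*(2)=99.5459
k=1: j=0 S=111.0215 intr=32.6085 cont=30.8643 V=32.6085[EX]; j=1 S=138.0939 intr=5.5361 cont=12.4578 V=12.4578[hold]  S*(1)=111.0215
k=0: j=0 S=123.8200 intr=19.8100 cont=21.3437 V=21.3437[hold]  S*(0)=-

price = 21.3437
boundary = - 111.0215 99.5459 111.0215 123.8200 111.0215
tree:
21.3437
32.6085 12.4578
44.0841 20.6006 5.9508
54.3735 32.6085 11.0679 1.8088
63.5994 44.0841 19.8100 4.0168 0.0000
71.8716 54.3735 32.6085 8.9204 0.0000 0.0000
79.2888 63.5994 44.0841 19.8100 0.0000 0.0000 0.0000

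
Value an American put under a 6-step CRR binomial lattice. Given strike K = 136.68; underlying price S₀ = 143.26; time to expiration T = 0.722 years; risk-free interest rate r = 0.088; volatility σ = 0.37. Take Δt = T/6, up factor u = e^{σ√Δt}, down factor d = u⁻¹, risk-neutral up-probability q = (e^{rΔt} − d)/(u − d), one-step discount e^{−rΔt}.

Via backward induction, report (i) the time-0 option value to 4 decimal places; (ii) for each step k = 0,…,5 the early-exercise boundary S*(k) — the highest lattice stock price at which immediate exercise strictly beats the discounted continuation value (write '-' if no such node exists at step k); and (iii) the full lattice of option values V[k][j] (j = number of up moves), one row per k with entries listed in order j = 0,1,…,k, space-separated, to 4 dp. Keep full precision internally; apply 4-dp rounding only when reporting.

Δt=0.12033, u=1.13695, d=0.87955, q=0.50931, disc=e^(-rΔt)=0.98947
k=6 terminal: V=max(K-S,0) → 70.3552 50.9449 25.8539 0.0000 0.0000 0.0000 0.0000
k=5: j=0 S=75.4080 intr=61.2720 cont=59.8323 V=61.2720[EX]; j=1 S=97.4766 intr=39.2034 cont=37.7637 V=39.2034[EX]; j=2 S=126.0037 intr=10.6763 cont=12.5525 V=12.5525[hold]; j=3 S=162.8795 intr=0.0000 cont=0.0000 V=0.0000[hold]; j=4 S=210.5473 intr=0.0000 cont=0.0000 V=0.0000[hold]; j=5 S=272.1653 intr=0.0000 cont=0.0000 V=0.0000[hold]  S*(5)=97.4766
k=4: j=0 S=85.7351 intr=50.9449 cont=49.5052 V=50.9449[EX]; j=1 S=110.8261 intr=25.8539 cont=25.3598 V=25.8539[EX]; j=2 S=143.2600 intr=0.0000 cont=6.0945 V=6.0945[hold]; j=3 S=185.1860 intr=0.0000 cont=0.0000 V=0.0000[hold]; j=4 S=239.3818 intr=0.0000 cont=0.0000 V=0.0000[hold]  S*(4)=110.8261
k=3: j=0 S=97.4766 intr=39.2034 cont=37.7637 V=39.2034[EX]; j=1 S=126.0037 intr=10.6763 cont=15.6238 V=15.6238[hold]; j=2 S=162.8795 intr=0.0000 cont=2.9590 V=2.9590[hold]; j=3 S=210.5473 intr=0.0000 cont=0.0000 V=0.0000[hold]  S*(3)=97.4766
k=2: j=0 S=110.8261 intr=25.8539 cont=26.9076 V=26.9076[hold]; j=1 S=143.2600 intr=0.0000 cont=9.0768 V=9.0768[hold]; j=2 S=185.1860 intr=0.0000 cont=1.4366 V=1.4366[hold]  S*(2)=-
k=1: j=0 S=126.0037 intr=10.6763 cont=17.6383 V=17.6383[hold]; j=1 S=162.8795 intr=0.0000 cont=5.1309 V=5.1309[hold]  S*(1)=-
k=0: j=0 S=143.2600 intr=0.0000 cont=11.1495 V=11.1495[hold]  S*(0)=-

price = 11.1495
boundary = - - - 97.4766 110.8261 97.4766
tree:
11.1495
17.6383 5.1309
26.9076 9.0768 1.4366
39.2034 15.6238 2.9590 0.0000
50.9449 25.8539 6.0945 0.0000 0.0000
61.2720 39.2034 12.5525 0.0000 0.0000 0.0000
70.3552 50.9449 25.8539 0.0000 0.0000 0.0000 0.0000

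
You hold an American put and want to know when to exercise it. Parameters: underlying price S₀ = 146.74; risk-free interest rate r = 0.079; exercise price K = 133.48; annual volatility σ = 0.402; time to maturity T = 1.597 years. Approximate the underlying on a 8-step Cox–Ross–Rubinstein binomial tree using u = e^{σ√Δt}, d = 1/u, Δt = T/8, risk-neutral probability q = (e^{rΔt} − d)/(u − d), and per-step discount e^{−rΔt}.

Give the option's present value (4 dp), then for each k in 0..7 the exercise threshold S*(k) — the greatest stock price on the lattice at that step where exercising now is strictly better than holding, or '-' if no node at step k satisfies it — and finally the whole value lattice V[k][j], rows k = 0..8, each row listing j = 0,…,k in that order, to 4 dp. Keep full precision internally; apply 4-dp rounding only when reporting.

params: Δt=0.19962 u=1.19675 d=0.83559 q=0.49923 e^(-rΔt)=0.98435
t_8 payoffs: 98.6049 83.5314 61.9428 31.0233 0.0000 0.0000 0.0000 0.0000 0.0000
t_7: node(7,0) S=41.7368 payoff=91.7432 vs cont=89.6547 → 91.7432 [stop]  node(7,1) S=59.7761 payoff=73.7039 vs cont=71.6154 → 73.7039 [stop]  node(7,2) S=85.6123 payoff=47.8677 vs cont=45.7792 → 47.8677 [stop]  node(7,3) S=122.6152 payoff=10.8648 vs cont=15.2925 → 15.2925 [wait]  node(7,4) S=175.6114 payoff=0.0000 vs cont=0.0000 → 0.0000 [wait]  node(7,5) S=251.5133 payoff=0.0000 vs cont=0.0000 → 0.0000 [wait]  node(7,6) S=360.2213 payoff=0.0000 vs cont=0.0000 → 0.0000 [wait]  node(7,7) S=515.9145 payoff=0.0000 vs cont=0.0000 → 0.0000 [wait]  ⇒ S*(7)=85.6123
t_6: node(6,0) S=49.9486 payoff=83.5314 vs cont=81.4429 → 83.5314 [stop]  node(6,1) S=71.5372 payoff=61.9428 vs cont=59.8543 → 61.9428 [stop]  node(6,2) S=102.4567 payoff=31.0233 vs cont=31.1107 → 31.1107 [wait]  node(6,3) S=146.7400 payoff=0.0000 vs cont=7.5382 → 7.5382 [wait]  node(6,4) S=210.1633 payoff=0.0000 vs cont=0.0000 → 0.0000 [wait]  node(6,5) S=300.9991 payoff=0.0000 vs cont=0.0000 → 0.0000 [wait]  node(6,6) S=431.0956 payoff=0.0000 vs cont=0.0000 → 0.0000 [wait]  ⇒ S*(6)=71.5372
t_5: node(5,0) S=59.7761 payoff=73.7039 vs cont=71.6154 → 73.7039 [stop]  node(5,1) S=85.6123 payoff=47.8677 vs cont=45.8221 → 47.8677 [stop]  node(5,2) S=122.6152 payoff=10.8648 vs cont=19.0399 → 19.0399 [wait]  node(5,3) S=175.6114 payoff=0.0000 vs cont=3.7158 → 3.7158 [wait]  node(5,4) S=251.5133 payoff=0.0000 vs cont=0.0000 → 0.0000 [wait]  node(5,5) S=360.2213 payoff=0.0000 vs cont=0.0000 → 0.0000 [wait]  ⇒ S*(5)=85.6123
t_4: node(4,0) S=71.5372 payoff=61.9428 vs cont=59.8543 → 61.9428 [stop]  node(4,1) S=102.4567 payoff=31.0233 vs cont=32.9522 → 32.9522 [wait]  node(4,2) S=146.7400 payoff=0.0000 vs cont=11.2115 → 11.2115 [wait]  node(4,3) S=210.1633 payoff=0.0000 vs cont=1.8317 → 1.8317 [wait]  node(4,4) S=300.9991 payoff=0.0000 vs cont=0.0000 → 0.0000 [wait]  ⇒ S*(4)=71.5372
t_3: node(3,0) S=85.6123 payoff=47.8677 vs cont=46.7271 → 47.8677 [stop]  node(3,1) S=122.6152 payoff=10.8648 vs cont=21.7528 → 21.7528 [wait]  node(3,2) S=175.6114 payoff=0.0000 vs cont=6.4266 → 6.4266 [wait]  node(3,3) S=251.5133 payoff=0.0000 vs cont=0.9029 → 0.9029 [wait]  ⇒ S*(3)=85.6123
t_2: node(2,0) S=102.4567 payoff=31.0233 vs cont=34.2854 → 34.2854 [wait]  node(2,1) S=146.7400 payoff=0.0000 vs cont=13.8809 → 13.8809 [wait]  node(2,2) S=210.1633 payoff=0.0000 vs cont=3.6116 → 3.6116 [wait]  ⇒ S*(2)=-
t_1: node(1,0) S=122.6152 payoff=10.8648 vs cont=23.7218 → 23.7218 [wait]  node(1,1) S=175.6114 payoff=0.0000 vs cont=8.6172 → 8.6172 [wait]  ⇒ S*(1)=-
t_0: node(0,0) S=146.7400 payoff=0.0000 vs cont=15.9279 → 15.9279 [wait]  ⇒ S*(0)=-

price = 15.9279
boundary = - - - 85.6123 71.5372 85.6123 71.5372 85.6123
tree:
15.9279
23.7218 8.6172
34.2854 13.8809 3.6116
47.8677 21.7528 6.4266 0.9029
61.9428 32.9522 11.2115 1.8317 0.0000
73.7039 47.8677 19.0399 3.7158 0.0000 0.0000
83.5314 61.9428 31.1107 7.5382 0.0000 0.0000 0.0000
91.7432 73.7039 47.8677 15.2925 0.0000 0.0000 0.0000 0.0000
98.6049 83.5314 61.9428 31.0233 0.0000 0.0000 0.0000 0.0000 0.0000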